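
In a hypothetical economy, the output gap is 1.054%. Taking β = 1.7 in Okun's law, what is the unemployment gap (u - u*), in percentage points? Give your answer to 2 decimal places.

-0.62 percentage points

Okun's law: output gap = -β × (u - u*), so u - u* = -(output gap)/β.
u - u* = -(1.054)/1.7 = -0.62 percentage points.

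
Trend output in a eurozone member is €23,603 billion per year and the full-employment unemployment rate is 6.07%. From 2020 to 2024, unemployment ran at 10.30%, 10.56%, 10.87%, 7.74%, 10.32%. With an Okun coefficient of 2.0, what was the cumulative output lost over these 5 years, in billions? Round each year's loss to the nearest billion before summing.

Year 2020: gap = -2.0 × (10.3 - 6.07) = -8.46%, loss ≈ 23603 × 8.46/100 ≈ 1997.
Year 2021: gap = -2.0 × (10.56 - 6.07) = -8.98%, loss ≈ 23603 × 8.98/100 ≈ 2120.
Year 2022: gap = -2.0 × (10.87 - 6.07) = -9.6%, loss ≈ 23603 × 9.6/100 ≈ 2266.
Year 2023: gap = -2.0 × (7.74 - 6.07) = -3.34%, loss ≈ 23603 × 3.34/100 ≈ 788.
Year 2024: gap = -2.0 × (10.32 - 6.07) = -8.5%, loss ≈ 23603 × 8.5/100 ≈ 2006.
Total lost output = 1997 + 2120 + 2266 + 788 + 2006 = 9177 billion.

€9,177 billion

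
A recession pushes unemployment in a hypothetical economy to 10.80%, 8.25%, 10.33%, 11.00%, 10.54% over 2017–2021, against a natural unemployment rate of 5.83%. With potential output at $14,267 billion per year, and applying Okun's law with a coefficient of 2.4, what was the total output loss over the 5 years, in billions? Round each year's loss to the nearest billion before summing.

$7,455 billion

Year 2017: gap = -2.4 × (10.8 - 5.83) = -11.928%, loss ≈ 14267 × 11.928/100 ≈ 1702.
Year 2018: gap = -2.4 × (8.25 - 5.83) = -5.808%, loss ≈ 14267 × 5.808/100 ≈ 829.
Year 2019: gap = -2.4 × (10.33 - 5.83) = -10.8%, loss ≈ 14267 × 10.8/100 ≈ 1541.
Year 2020: gap = -2.4 × (11 - 5.83) = -12.408%, loss ≈ 14267 × 12.408/100 ≈ 1770.
Year 2021: gap = -2.4 × (10.54 - 5.83) = -11.304%, loss ≈ 14267 × 11.304/100 ≈ 1613.
Total lost output = 1702 + 829 + 1541 + 1770 + 1613 = 7455 billion.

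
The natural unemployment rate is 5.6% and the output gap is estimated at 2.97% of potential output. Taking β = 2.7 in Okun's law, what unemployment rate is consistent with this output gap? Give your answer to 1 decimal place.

From Okun's law, u - u* = -(output gap)/β = -(2.97)/2.7 = -1.1 points.
So u = 5.6 - 1.1 = 4.5%.

4.5%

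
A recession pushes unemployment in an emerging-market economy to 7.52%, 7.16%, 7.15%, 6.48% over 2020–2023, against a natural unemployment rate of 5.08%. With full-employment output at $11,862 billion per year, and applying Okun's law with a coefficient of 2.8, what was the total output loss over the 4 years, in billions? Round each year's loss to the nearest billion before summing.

Year 2020: gap = -2.8 × (7.52 - 5.08) = -6.832%, loss ≈ 11862 × 6.832/100 ≈ 810.
Year 2021: gap = -2.8 × (7.16 - 5.08) = -5.824%, loss ≈ 11862 × 5.824/100 ≈ 691.
Year 2022: gap = -2.8 × (7.15 - 5.08) = -5.796%, loss ≈ 11862 × 5.796/100 ≈ 688.
Year 2023: gap = -2.8 × (6.48 - 5.08) = -3.92%, loss ≈ 11862 × 3.92/100 ≈ 465.
Total lost output = 810 + 691 + 688 + 465 = 2654 billion.

$2,654 billion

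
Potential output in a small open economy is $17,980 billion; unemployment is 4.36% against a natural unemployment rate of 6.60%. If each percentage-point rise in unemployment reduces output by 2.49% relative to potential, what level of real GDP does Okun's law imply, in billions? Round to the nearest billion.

$18,983 billion

Unemployment gap = 4.36 - 6.6 = -2.24 points, so the output gap is -2.49 × (-2.24) = 5.5776%.
Actual GDP = 17980 × (1 + 5.5776/100) = 17980 × 1.055776 ≈ 18983 billion.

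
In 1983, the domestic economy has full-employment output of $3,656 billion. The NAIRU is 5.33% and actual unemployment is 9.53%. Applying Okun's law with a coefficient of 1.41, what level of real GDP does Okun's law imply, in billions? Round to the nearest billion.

Unemployment gap = 9.53 - 5.33 = 4.2 points, so the output gap is -1.41 × 4.2 = -5.922%.
Actual GDP = 3656 × (1 - 5.922/100) = 3656 × 0.94078 ≈ 3439 billion.

$3,439 billion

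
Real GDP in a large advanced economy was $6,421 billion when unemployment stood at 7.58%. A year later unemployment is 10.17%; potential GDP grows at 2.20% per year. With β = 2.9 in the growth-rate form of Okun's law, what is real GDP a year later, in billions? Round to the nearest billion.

Δu = 10.17 - 7.58 = 2.59 points.
Okun's law (growth form): g_Y = g_Y* - β × Δu = 2.20 - 2.9 × (2.59) = 2.2 - 7.511 = -5.311%.
Real GDP in the next year = 6421 × (1 - 5.311/100) = 6421 × 0.94689 ≈ 6080 billion.

$6,080 billion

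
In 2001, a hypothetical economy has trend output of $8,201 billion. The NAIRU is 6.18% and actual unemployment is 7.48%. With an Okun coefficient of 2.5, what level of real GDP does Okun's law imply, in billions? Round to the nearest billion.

Unemployment gap = 7.48 - 6.18 = 1.3 points, so the output gap is -2.5 × 1.3 = -3.25%.
Actual GDP = 8201 × (1 - 3.25/100) = 8201 × 0.9675 ≈ 7934 billion.

$7,934 billion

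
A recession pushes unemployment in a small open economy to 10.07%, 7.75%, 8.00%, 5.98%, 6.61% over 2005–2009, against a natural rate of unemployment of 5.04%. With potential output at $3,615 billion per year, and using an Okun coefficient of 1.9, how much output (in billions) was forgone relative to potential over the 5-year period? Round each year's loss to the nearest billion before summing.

$907 billion

Year 2005: gap = -1.9 × (10.07 - 5.04) = -9.557%, loss ≈ 3615 × 9.557/100 ≈ 345.
Year 2006: gap = -1.9 × (7.75 - 5.04) = -5.149%, loss ≈ 3615 × 5.149/100 ≈ 186.
Year 2007: gap = -1.9 × (8 - 5.04) = -5.624%, loss ≈ 3615 × 5.624/100 ≈ 203.
Year 2008: gap = -1.9 × (5.98 - 5.04) = -1.786%, loss ≈ 3615 × 1.786/100 ≈ 65.
Year 2009: gap = -1.9 × (6.61 - 5.04) = -2.983%, loss ≈ 3615 × 2.983/100 ≈ 108.
Total lost output = 345 + 186 + 203 + 65 + 108 = 907 billion.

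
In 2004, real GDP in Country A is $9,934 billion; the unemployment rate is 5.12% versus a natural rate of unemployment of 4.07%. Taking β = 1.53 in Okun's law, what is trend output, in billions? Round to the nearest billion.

$10,096 billion

Unemployment gap = 5.12 - 4.07 = 1.05 points, so output gap = -1.53 × 1.05 = -1.6065%.
Since Y = Y* × (1 + gap/100), Y* = 9934/0.983935 ≈ 10096 billion.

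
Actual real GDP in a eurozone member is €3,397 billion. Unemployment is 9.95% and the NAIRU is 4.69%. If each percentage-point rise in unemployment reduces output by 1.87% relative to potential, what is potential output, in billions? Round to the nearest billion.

Unemployment gap = 9.95 - 4.69 = 5.26 points, so output gap = -1.87 × 5.26 = -9.8362%.
Since Y = Y* × (1 + gap/100), Y* = 3397/0.901638 ≈ 3768 billion.

€3,768 billion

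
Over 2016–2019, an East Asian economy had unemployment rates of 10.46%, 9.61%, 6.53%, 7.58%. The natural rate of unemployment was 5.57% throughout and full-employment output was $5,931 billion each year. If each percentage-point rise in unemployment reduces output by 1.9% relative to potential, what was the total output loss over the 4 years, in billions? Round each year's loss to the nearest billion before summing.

$1,341 billion

Year 2016: gap = -1.9 × (10.46 - 5.57) = -9.291%, loss ≈ 5931 × 9.291/100 ≈ 551.
Year 2017: gap = -1.9 × (9.61 - 5.57) = -7.676%, loss ≈ 5931 × 7.676/100 ≈ 455.
Year 2018: gap = -1.9 × (6.53 - 5.57) = -1.824%, loss ≈ 5931 × 1.824/100 ≈ 108.
Year 2019: gap = -1.9 × (7.58 - 5.57) = -3.819%, loss ≈ 5931 × 3.819/100 ≈ 227.
Total lost output = 551 + 455 + 108 + 227 = 1341 billion.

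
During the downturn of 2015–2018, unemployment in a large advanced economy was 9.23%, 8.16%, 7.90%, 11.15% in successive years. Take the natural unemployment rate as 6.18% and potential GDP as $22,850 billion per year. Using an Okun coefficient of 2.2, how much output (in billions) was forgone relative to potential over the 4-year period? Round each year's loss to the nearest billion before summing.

$5,891 billion

Year 2015: gap = -2.2 × (9.23 - 6.18) = -6.71%, loss ≈ 22850 × 6.71/100 ≈ 1533.
Year 2016: gap = -2.2 × (8.16 - 6.18) = -4.356%, loss ≈ 22850 × 4.356/100 ≈ 995.
Year 2017: gap = -2.2 × (7.9 - 6.18) = -3.784%, loss ≈ 22850 × 3.784/100 ≈ 865.
Year 2018: gap = -2.2 × (11.15 - 6.18) = -10.934%, loss ≈ 22850 × 10.934/100 ≈ 2498.
Total lost output = 1533 + 995 + 865 + 2498 = 5891 billion.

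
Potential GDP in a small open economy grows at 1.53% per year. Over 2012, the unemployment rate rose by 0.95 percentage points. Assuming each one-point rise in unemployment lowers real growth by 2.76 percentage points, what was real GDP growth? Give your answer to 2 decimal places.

-1.09%

Growth-rate Okun's law: g_Y = g_Y* - β × Δu.
g_Y = 1.53 - 2.76 × (0.95) = 1.53 - 2.622 = -1.092%, i.e. -1.09% to 2 d.p.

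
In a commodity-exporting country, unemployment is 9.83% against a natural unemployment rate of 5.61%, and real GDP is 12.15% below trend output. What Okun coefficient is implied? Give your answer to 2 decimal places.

Okun's law: output gap = -β × (u - u*).
-12.15 = -β × (9.83 - 5.61) = -β × 4.22, so β = 12.15/4.22 = 2.88.

β ≈ 2.88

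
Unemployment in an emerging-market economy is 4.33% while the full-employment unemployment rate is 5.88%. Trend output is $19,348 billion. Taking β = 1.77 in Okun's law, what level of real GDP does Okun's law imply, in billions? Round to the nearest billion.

$19,879 billion

Unemployment gap = 4.33 - 5.88 = -1.55 points, so the output gap is -1.77 × (-1.55) = 2.7435%.
Actual GDP = 19348 × (1 + 2.7435/100) = 19348 × 1.027435 ≈ 19879 billion.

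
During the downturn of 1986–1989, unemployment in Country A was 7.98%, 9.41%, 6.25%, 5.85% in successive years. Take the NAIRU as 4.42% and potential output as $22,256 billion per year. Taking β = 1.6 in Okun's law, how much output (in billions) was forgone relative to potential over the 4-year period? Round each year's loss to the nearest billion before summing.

Year 1986: gap = -1.6 × (7.98 - 4.42) = -5.696%, loss ≈ 22256 × 5.696/100 ≈ 1268.
Year 1987: gap = -1.6 × (9.41 - 4.42) = -7.984%, loss ≈ 22256 × 7.984/100 ≈ 1777.
Year 1988: gap = -1.6 × (6.25 - 4.42) = -2.928%, loss ≈ 22256 × 2.928/100 ≈ 652.
Year 1989: gap = -1.6 × (5.85 - 4.42) = -2.288%, loss ≈ 22256 × 2.288/100 ≈ 509.
Total lost output = 1268 + 1777 + 652 + 509 = 4206 billion.

$4,206 billion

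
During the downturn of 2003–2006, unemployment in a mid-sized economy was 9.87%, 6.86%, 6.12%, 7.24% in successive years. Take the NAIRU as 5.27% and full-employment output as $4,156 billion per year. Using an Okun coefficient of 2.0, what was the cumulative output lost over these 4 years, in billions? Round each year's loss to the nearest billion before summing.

Year 2003: gap = -2.0 × (9.87 - 5.27) = -9.2%, loss ≈ 4156 × 9.2/100 ≈ 382.
Year 2004: gap = -2.0 × (6.86 - 5.27) = -3.18%, loss ≈ 4156 × 3.18/100 ≈ 132.
Year 2005: gap = -2.0 × (6.12 - 5.27) = -1.7%, loss ≈ 4156 × 1.7/100 ≈ 71.
Year 2006: gap = -2.0 × (7.24 - 5.27) = -3.94%, loss ≈ 4156 × 3.94/100 ≈ 164.
Total lost output = 382 + 132 + 71 + 164 = 749 billion.

$749 billion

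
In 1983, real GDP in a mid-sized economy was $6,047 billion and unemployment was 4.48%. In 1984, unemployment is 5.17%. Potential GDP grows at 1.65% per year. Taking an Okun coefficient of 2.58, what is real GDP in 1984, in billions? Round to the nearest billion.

$6,039 billion

Δu = 5.17 - 4.48 = 0.69 points.
Okun's law (growth form): g_Y = g_Y* - β × Δu = 1.65 - 2.58 × (0.69) = 1.65 - 1.7802 = -0.1302%.
Real GDP in the next year = 6047 × (1 - 0.1302/100) = 6047 × 0.998698 ≈ 6039 billion.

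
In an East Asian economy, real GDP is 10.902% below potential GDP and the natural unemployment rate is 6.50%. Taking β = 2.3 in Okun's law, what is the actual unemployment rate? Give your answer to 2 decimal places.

From Okun's law, u - u* = -(output gap)/β = -(-10.902)/2.3 = 4.74 points.
So u = 6.5 + 4.74 = 11.24%.

11.24%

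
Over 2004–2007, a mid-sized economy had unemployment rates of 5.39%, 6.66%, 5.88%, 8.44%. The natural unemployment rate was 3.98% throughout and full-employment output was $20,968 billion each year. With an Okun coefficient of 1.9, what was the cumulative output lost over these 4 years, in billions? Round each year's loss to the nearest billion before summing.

$4,164 billion

Year 2004: gap = -1.9 × (5.39 - 3.98) = -2.679%, loss ≈ 20968 × 2.679/100 ≈ 562.
Year 2005: gap = -1.9 × (6.66 - 3.98) = -5.092%, loss ≈ 20968 × 5.092/100 ≈ 1068.
Year 2006: gap = -1.9 × (5.88 - 3.98) = -3.61%, loss ≈ 20968 × 3.61/100 ≈ 757.
Year 2007: gap = -1.9 × (8.44 - 3.98) = -8.474%, loss ≈ 20968 × 8.474/100 ≈ 1777.
Total lost output = 562 + 1068 + 757 + 1777 = 4164 billion.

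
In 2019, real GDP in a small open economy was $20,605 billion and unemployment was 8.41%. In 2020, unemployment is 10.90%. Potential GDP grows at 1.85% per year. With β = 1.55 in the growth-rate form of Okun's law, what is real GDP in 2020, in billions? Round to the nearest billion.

Δu = 10.9 - 8.41 = 2.49 points.
Okun's law (growth form): g_Y = g_Y* - β × Δu = 1.85 - 1.55 × (2.49) = 1.85 - 3.8595 = -2.0095%.
Real GDP in the next year = 20605 × (1 - 2.0095/100) = 20605 × 0.979905 ≈ 20191 billion.

$20,191 billion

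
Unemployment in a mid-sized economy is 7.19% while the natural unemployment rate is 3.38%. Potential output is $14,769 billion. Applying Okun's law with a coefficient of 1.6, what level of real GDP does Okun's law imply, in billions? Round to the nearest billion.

$13,869 billion

Unemployment gap = 7.19 - 3.38 = 3.81 points, so the output gap is -1.6 × 3.81 = -6.096%.
Actual GDP = 14769 × (1 - 6.096/100) = 14769 × 0.93904 ≈ 13869 billion.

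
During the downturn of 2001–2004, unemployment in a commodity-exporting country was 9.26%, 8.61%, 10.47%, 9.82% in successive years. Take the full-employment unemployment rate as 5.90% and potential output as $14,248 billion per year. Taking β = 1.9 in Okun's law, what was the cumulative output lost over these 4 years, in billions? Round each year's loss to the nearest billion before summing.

$3,942 billion

Year 2001: gap = -1.9 × (9.26 - 5.9) = -6.384%, loss ≈ 14248 × 6.384/100 ≈ 910.
Year 2002: gap = -1.9 × (8.61 - 5.9) = -5.149%, loss ≈ 14248 × 5.149/100 ≈ 734.
Year 2003: gap = -1.9 × (10.47 - 5.9) = -8.683%, loss ≈ 14248 × 8.683/100 ≈ 1237.
Year 2004: gap = -1.9 × (9.82 - 5.9) = -7.448%, loss ≈ 14248 × 7.448/100 ≈ 1061.
Total lost output = 910 + 734 + 1237 + 1061 = 3942 billion.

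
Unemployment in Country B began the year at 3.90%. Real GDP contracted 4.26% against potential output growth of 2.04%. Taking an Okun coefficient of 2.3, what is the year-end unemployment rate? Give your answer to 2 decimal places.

Growth-rate Okun's law: g_Y = g_Y* - β × Δu, so Δu = (g_Y* - g_Y)/β.
Δu = (2.04 + 4.26)/2.3 = 6.3/2.3 = 2.74 percentage points.
Year-end unemployment = 3.9 + 2.74 = 6.64%.

6.64%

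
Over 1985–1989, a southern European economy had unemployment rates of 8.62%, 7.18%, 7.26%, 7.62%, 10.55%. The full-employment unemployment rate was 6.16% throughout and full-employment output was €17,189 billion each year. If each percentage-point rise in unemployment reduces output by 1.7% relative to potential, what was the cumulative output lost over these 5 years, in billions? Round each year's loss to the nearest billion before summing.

€3,048 billion

Year 1985: gap = -1.7 × (8.62 - 6.16) = -4.182%, loss ≈ 17189 × 4.182/100 ≈ 719.
Year 1986: gap = -1.7 × (7.18 - 6.16) = -1.734%, loss ≈ 17189 × 1.734/100 ≈ 298.
Year 1987: gap = -1.7 × (7.26 - 6.16) = -1.87%, loss ≈ 17189 × 1.87/100 ≈ 321.
Year 1988: gap = -1.7 × (7.62 - 6.16) = -2.482%, loss ≈ 17189 × 2.482/100 ≈ 427.
Year 1989: gap = -1.7 × (10.55 - 6.16) = -7.463%, loss ≈ 17189 × 7.463/100 ≈ 1283.
Total lost output = 719 + 298 + 321 + 427 + 1283 = 3048 billion.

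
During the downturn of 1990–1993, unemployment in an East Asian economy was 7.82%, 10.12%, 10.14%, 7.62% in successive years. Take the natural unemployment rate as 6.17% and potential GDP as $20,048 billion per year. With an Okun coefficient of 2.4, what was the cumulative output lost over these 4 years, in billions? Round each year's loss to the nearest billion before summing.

$5,303 billion

Year 1990: gap = -2.4 × (7.82 - 6.17) = -3.96%, loss ≈ 20048 × 3.96/100 ≈ 794.
Year 1991: gap = -2.4 × (10.12 - 6.17) = -9.48%, loss ≈ 20048 × 9.48/100 ≈ 1901.
Year 1992: gap = -2.4 × (10.14 - 6.17) = -9.528%, loss ≈ 20048 × 9.528/100 ≈ 1910.
Year 1993: gap = -2.4 × (7.62 - 6.17) = -3.48%, loss ≈ 20048 × 3.48/100 ≈ 698.
Total lost output = 794 + 1901 + 1910 + 698 = 5303 billion.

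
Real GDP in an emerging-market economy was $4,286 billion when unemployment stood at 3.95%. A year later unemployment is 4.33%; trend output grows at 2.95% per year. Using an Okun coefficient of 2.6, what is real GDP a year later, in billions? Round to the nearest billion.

Δu = 4.33 - 3.95 = 0.38 points.
Okun's law (growth form): g_Y = g_Y* - β × Δu = 2.95 - 2.6 × (0.38) = 2.95 - 0.988 = 1.962%.
Real GDP in the next year = 4286 × (1 + 1.962/100) = 4286 × 1.01962 ≈ 4370 billion.

$4,370 billion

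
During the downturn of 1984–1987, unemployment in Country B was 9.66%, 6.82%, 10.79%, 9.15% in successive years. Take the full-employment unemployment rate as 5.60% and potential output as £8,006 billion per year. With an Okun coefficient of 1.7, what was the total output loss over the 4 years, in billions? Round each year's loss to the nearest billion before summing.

Year 1984: gap = -1.7 × (9.66 - 5.6) = -6.902%, loss ≈ 8006 × 6.902/100 ≈ 553.
Year 1985: gap = -1.7 × (6.82 - 5.6) = -2.074%, loss ≈ 8006 × 2.074/100 ≈ 166.
Year 1986: gap = -1.7 × (10.79 - 5.6) = -8.823%, loss ≈ 8006 × 8.823/100 ≈ 706.
Year 1987: gap = -1.7 × (9.15 - 5.6) = -6.035%, loss ≈ 8006 × 6.035/100 ≈ 483.
Total lost output = 553 + 166 + 706 + 483 = 1908 billion.

£1,908 billion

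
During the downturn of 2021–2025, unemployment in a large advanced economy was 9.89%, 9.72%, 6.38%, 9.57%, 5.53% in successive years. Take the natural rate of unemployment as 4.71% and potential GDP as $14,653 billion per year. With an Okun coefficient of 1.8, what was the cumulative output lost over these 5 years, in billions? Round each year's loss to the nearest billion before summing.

$4,625 billion

Year 2021: gap = -1.8 × (9.89 - 4.71) = -9.324%, loss ≈ 14653 × 9.324/100 ≈ 1366.
Year 2022: gap = -1.8 × (9.72 - 4.71) = -9.018%, loss ≈ 14653 × 9.018/100 ≈ 1321.
Year 2023: gap = -1.8 × (6.38 - 4.71) = -3.006%, loss ≈ 14653 × 3.006/100 ≈ 440.
Year 2024: gap = -1.8 × (9.57 - 4.71) = -8.748%, loss ≈ 14653 × 8.748/100 ≈ 1282.
Year 2025: gap = -1.8 × (5.53 - 4.71) = -1.476%, loss ≈ 14653 × 1.476/100 ≈ 216.
Total lost output = 1366 + 1321 + 440 + 1282 + 216 = 4625 billion.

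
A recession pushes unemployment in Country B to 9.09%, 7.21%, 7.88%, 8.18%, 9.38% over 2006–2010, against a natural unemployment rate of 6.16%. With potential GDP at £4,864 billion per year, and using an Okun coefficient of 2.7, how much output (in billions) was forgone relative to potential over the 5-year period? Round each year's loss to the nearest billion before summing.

Year 2006: gap = -2.7 × (9.09 - 6.16) = -7.911%, loss ≈ 4864 × 7.911/100 ≈ 385.
Year 2007: gap = -2.7 × (7.21 - 6.16) = -2.835%, loss ≈ 4864 × 2.835/100 ≈ 138.
Year 2008: gap = -2.7 × (7.88 - 6.16) = -4.644%, loss ≈ 4864 × 4.644/100 ≈ 226.
Year 2009: gap = -2.7 × (8.18 - 6.16) = -5.454%, loss ≈ 4864 × 5.454/100 ≈ 265.
Year 2010: gap = -2.7 × (9.38 - 6.16) = -8.694%, loss ≈ 4864 × 8.694/100 ≈ 423.
Total lost output = 385 + 138 + 226 + 265 + 423 = 1437 billion.

£1,437 billion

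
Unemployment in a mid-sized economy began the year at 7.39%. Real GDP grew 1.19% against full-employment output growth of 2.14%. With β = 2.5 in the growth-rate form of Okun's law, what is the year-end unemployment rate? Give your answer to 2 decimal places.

7.77%

Growth-rate Okun's law: g_Y = g_Y* - β × Δu, so Δu = (g_Y* - g_Y)/β.
Δu = (2.14 - 1.19)/2.5 = 0.95/2.5 = 0.38 percentage points.
Year-end unemployment = 7.39 + 0.38 = 7.77%.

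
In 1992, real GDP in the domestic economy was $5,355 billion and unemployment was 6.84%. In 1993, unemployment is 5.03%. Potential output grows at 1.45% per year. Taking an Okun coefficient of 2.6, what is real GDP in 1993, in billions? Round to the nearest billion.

$5,685 billion

Δu = 5.03 - 6.84 = -1.81 points.
Okun's law (growth form): g_Y = g_Y* - β × Δu = 1.45 - 2.6 × (-1.81) = 1.45 + 4.706 = 6.156%.
Real GDP in the next year = 5355 × (1 + 6.156/100) = 5355 × 1.06156 ≈ 5685 billion.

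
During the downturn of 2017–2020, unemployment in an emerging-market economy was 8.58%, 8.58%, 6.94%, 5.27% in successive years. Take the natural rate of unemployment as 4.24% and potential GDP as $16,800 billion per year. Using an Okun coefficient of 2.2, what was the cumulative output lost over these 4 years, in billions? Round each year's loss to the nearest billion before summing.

$4,587 billion

Year 2017: gap = -2.2 × (8.58 - 4.24) = -9.548%, loss ≈ 16800 × 9.548/100 ≈ 1604.
Year 2018: gap = -2.2 × (8.58 - 4.24) = -9.548%, loss ≈ 16800 × 9.548/100 ≈ 1604.
Year 2019: gap = -2.2 × (6.94 - 4.24) = -5.94%, loss ≈ 16800 × 5.94/100 ≈ 998.
Year 2020: gap = -2.2 × (5.27 - 4.24) = -2.266%, loss ≈ 16800 × 2.266/100 ≈ 381.
Total lost output = 1604 + 1604 + 998 + 381 = 4587 billion.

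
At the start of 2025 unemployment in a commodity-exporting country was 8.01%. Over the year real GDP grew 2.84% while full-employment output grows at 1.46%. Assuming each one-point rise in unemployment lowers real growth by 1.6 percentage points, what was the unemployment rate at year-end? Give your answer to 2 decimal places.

7.15%

Growth-rate Okun's law: g_Y = g_Y* - β × Δu, so Δu = (g_Y* - g_Y)/β.
Δu = (1.46 - 2.84)/1.6 = -1.38/1.6 = -0.86 percentage points.
Year-end unemployment = 8.01 - 0.86 = 7.15%.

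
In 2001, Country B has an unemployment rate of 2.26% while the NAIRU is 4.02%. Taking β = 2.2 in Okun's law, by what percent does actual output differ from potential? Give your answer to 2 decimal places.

The unemployment gap is 2.26 - 4.02 = -1.76 percentage points.
Okun's law gives an output gap of -2.2 × (-1.76) = 3.872%, i.e. 3.87% above potential.

3.87%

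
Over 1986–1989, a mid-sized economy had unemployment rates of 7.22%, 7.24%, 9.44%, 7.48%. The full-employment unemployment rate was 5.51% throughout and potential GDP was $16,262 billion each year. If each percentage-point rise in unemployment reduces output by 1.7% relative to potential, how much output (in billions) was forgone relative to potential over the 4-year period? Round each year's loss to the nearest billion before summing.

$2,582 billion

Year 1986: gap = -1.7 × (7.22 - 5.51) = -2.907%, loss ≈ 16262 × 2.907/100 ≈ 473.
Year 1987: gap = -1.7 × (7.24 - 5.51) = -2.941%, loss ≈ 16262 × 2.941/100 ≈ 478.
Year 1988: gap = -1.7 × (9.44 - 5.51) = -6.681%, loss ≈ 16262 × 6.681/100 ≈ 1086.
Year 1989: gap = -1.7 × (7.48 - 5.51) = -3.349%, loss ≈ 16262 × 3.349/100 ≈ 545.
Total lost output = 473 + 478 + 1086 + 545 = 2582 billion.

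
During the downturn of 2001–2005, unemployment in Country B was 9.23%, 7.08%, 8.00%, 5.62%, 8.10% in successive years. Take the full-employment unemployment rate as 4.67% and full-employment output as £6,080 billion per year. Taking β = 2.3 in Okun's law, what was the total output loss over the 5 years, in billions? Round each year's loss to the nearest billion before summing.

£2,054 billion

Year 2001: gap = -2.3 × (9.23 - 4.67) = -10.488%, loss ≈ 6080 × 10.488/100 ≈ 638.
Year 2002: gap = -2.3 × (7.08 - 4.67) = -5.543%, loss ≈ 6080 × 5.543/100 ≈ 337.
Year 2003: gap = -2.3 × (8 - 4.67) = -7.659%, loss ≈ 6080 × 7.659/100 ≈ 466.
Year 2004: gap = -2.3 × (5.62 - 4.67) = -2.185%, loss ≈ 6080 × 2.185/100 ≈ 133.
Year 2005: gap = -2.3 × (8.1 - 4.67) = -7.889%, loss ≈ 6080 × 7.889/100 ≈ 480.
Total lost output = 638 + 337 + 466 + 133 + 480 = 2054 billion.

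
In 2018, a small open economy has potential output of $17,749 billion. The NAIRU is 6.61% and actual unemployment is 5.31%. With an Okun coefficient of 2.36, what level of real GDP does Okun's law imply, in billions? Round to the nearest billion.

Unemployment gap = 5.31 - 6.61 = -1.3 points, so the output gap is -2.36 × (-1.3) = 3.068%.
Actual GDP = 17749 × (1 + 3.068/100) = 17749 × 1.03068 ≈ 18294 billion.

$18,294 billion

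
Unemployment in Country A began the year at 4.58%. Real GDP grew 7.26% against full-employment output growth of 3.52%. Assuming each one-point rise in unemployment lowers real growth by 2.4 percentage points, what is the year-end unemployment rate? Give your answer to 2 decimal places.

3.02%

Growth-rate Okun's law: g_Y = g_Y* - β × Δu, so Δu = (g_Y* - g_Y)/β.
Δu = (3.52 - 7.26)/2.4 = -3.74/2.4 = -1.56 percentage points.
Year-end unemployment = 4.58 - 1.56 = 3.02%.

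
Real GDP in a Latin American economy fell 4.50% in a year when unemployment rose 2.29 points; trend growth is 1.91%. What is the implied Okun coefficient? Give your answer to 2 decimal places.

β ≈ 2.80

Growth form: g_Y = g_Y* - β × Δu, so β = (g_Y* - g_Y)/Δu.
β = (1.91 + 4.5)/2.29 = 6.41/2.29 = 2.80.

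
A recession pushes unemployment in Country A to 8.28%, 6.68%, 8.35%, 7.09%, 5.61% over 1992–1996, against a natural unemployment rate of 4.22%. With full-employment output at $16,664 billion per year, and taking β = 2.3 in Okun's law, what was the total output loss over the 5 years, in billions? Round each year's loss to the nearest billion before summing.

Year 1992: gap = -2.3 × (8.28 - 4.22) = -9.338%, loss ≈ 16664 × 9.338/100 ≈ 1556.
Year 1993: gap = -2.3 × (6.68 - 4.22) = -5.658%, loss ≈ 16664 × 5.658/100 ≈ 943.
Year 1994: gap = -2.3 × (8.35 - 4.22) = -9.499%, loss ≈ 16664 × 9.499/100 ≈ 1583.
Year 1995: gap = -2.3 × (7.09 - 4.22) = -6.601%, loss ≈ 16664 × 6.601/100 ≈ 1100.
Year 1996: gap = -2.3 × (5.61 - 4.22) = -3.197%, loss ≈ 16664 × 3.197/100 ≈ 533.
Total lost output = 1556 + 943 + 1583 + 1100 + 533 = 5715 billion.

$5,715 billion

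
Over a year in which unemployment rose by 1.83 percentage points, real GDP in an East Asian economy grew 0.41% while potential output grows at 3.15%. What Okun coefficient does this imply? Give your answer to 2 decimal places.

Growth form: g_Y = g_Y* - β × Δu, so β = (g_Y* - g_Y)/Δu.
β = (3.15 - 0.41)/1.83 = 2.74/1.83 = 1.50.

β ≈ 1.50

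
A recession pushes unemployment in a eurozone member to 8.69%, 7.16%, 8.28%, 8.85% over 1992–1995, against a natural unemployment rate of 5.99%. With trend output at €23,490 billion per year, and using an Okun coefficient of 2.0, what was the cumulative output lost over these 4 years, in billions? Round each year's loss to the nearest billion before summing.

€4,238 billion

Year 1992: gap = -2.0 × (8.69 - 5.99) = -5.4%, loss ≈ 23490 × 5.4/100 ≈ 1268.
Year 1993: gap = -2.0 × (7.16 - 5.99) = -2.34%, loss ≈ 23490 × 2.34/100 ≈ 550.
Year 1994: gap = -2.0 × (8.28 - 5.99) = -4.58%, loss ≈ 23490 × 4.58/100 ≈ 1076.
Year 1995: gap = -2.0 × (8.85 - 5.99) = -5.72%, loss ≈ 23490 × 5.72/100 ≈ 1344.
Total lost output = 1268 + 550 + 1076 + 1344 = 4238 billion.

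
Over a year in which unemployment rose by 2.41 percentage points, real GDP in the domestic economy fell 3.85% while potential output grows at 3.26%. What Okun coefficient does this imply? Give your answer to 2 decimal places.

Growth form: g_Y = g_Y* - β × Δu, so β = (g_Y* - g_Y)/Δu.
β = (3.26 + 3.85)/2.41 = 7.11/2.41 = 2.95.

β ≈ 2.95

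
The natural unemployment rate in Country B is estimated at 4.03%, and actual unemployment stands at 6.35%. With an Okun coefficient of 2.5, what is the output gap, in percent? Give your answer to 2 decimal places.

-5.80%

The unemployment gap is 6.35 - 4.03 = 2.32 percentage points.
Okun's law gives an output gap of -2.5 × 2.32 = -5.8%, i.e. 5.80% below potential.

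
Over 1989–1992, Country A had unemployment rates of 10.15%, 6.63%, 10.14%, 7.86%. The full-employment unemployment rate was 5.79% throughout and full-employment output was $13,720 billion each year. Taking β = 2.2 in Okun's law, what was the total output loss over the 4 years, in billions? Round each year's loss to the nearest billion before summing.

Year 1989: gap = -2.2 × (10.15 - 5.79) = -9.592%, loss ≈ 13720 × 9.592/100 ≈ 1316.
Year 1990: gap = -2.2 × (6.63 - 5.79) = -1.848%, loss ≈ 13720 × 1.848/100 ≈ 254.
Year 1991: gap = -2.2 × (10.14 - 5.79) = -9.57%, loss ≈ 13720 × 9.57/100 ≈ 1313.
Year 1992: gap = -2.2 × (7.86 - 5.79) = -4.554%, loss ≈ 13720 × 4.554/100 ≈ 625.
Total lost output = 1316 + 254 + 1313 + 625 = 3508 billion.

$3,508 billion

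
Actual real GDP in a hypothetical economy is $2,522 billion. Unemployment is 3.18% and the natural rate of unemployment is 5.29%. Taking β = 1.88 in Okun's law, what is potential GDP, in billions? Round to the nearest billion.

Unemployment gap = 3.18 - 5.29 = -2.11 points, so output gap = -1.88 × (-2.11) = 3.9668%.
Since Y = Y* × (1 + gap/100), Y* = 2522/1.039668 ≈ 2426 billion.

$2,426 billion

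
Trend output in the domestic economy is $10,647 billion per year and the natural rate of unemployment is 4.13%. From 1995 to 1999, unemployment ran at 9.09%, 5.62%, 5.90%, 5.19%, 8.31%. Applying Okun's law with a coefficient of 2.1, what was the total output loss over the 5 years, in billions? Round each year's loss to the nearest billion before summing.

$3,010 billion

Year 1995: gap = -2.1 × (9.09 - 4.13) = -10.416%, loss ≈ 10647 × 10.416/100 ≈ 1109.
Year 1996: gap = -2.1 × (5.62 - 4.13) = -3.129%, loss ≈ 10647 × 3.129/100 ≈ 333.
Year 1997: gap = -2.1 × (5.9 - 4.13) = -3.717%, loss ≈ 10647 × 3.717/100 ≈ 396.
Year 1998: gap = -2.1 × (5.19 - 4.13) = -2.226%, loss ≈ 10647 × 2.226/100 ≈ 237.
Year 1999: gap = -2.1 × (8.31 - 4.13) = -8.778%, loss ≈ 10647 × 8.778/100 ≈ 935.
Total lost output = 1109 + 333 + 396 + 237 + 935 = 3010 billion.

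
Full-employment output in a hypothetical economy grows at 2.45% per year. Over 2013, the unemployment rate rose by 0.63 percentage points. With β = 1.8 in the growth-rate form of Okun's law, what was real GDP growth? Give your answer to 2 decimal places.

1.32%

Growth-rate Okun's law: g_Y = g_Y* - β × Δu.
g_Y = 2.45 - 1.8 × (0.63) = 2.45 - 1.134 = 1.316%, i.e. 1.32% to 2 d.p.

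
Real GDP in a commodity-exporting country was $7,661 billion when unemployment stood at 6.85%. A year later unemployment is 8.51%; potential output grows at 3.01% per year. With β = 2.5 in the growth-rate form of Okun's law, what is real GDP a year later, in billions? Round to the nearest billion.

Δu = 8.51 - 6.85 = 1.66 points.
Okun's law (growth form): g_Y = g_Y* - β × Δu = 3.01 - 2.5 × (1.66) = 3.01 - 4.15 = -1.14%.
Real GDP in the next year = 7661 × (1 - 1.14/100) = 7661 × 0.9886 ≈ 7574 billion.

$7,574 billion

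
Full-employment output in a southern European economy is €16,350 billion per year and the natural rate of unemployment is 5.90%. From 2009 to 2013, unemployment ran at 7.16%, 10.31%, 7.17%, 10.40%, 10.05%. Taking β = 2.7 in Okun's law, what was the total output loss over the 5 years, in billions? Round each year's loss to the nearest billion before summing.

Year 2009: gap = -2.7 × (7.16 - 5.9) = -3.402%, loss ≈ 16350 × 3.402/100 ≈ 556.
Year 2010: gap = -2.7 × (10.31 - 5.9) = -11.907%, loss ≈ 16350 × 11.907/100 ≈ 1947.
Year 2011: gap = -2.7 × (7.17 - 5.9) = -3.429%, loss ≈ 16350 × 3.429/100 ≈ 561.
Year 2012: gap = -2.7 × (10.4 - 5.9) = -12.15%, loss ≈ 16350 × 12.15/100 ≈ 1987.
Year 2013: gap = -2.7 × (10.05 - 5.9) = -11.205%, loss ≈ 16350 × 11.205/100 ≈ 1832.
Total lost output = 556 + 1947 + 561 + 1987 + 1832 = 6883 billion.

€6,883 billion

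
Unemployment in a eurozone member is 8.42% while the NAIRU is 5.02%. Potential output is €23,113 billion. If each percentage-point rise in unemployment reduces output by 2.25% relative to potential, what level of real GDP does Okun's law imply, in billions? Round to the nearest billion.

€21,345 billion

Unemployment gap = 8.42 - 5.02 = 3.4 points, so the output gap is -2.25 × 3.4 = -7.65%.
Actual GDP = 23113 × (1 - 7.65/100) = 23113 × 0.9235 ≈ 21345 billion.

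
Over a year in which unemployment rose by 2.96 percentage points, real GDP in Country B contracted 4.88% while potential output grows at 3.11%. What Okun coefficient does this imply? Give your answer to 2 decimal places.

β ≈ 2.70

Growth form: g_Y = g_Y* - β × Δu, so β = (g_Y* - g_Y)/Δu.
β = (3.11 + 4.88)/2.96 = 7.99/2.96 = 2.70.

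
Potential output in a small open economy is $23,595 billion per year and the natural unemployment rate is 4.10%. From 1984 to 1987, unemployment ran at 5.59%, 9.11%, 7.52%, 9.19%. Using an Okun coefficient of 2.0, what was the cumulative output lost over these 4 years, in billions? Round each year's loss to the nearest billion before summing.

$7,083 billion

Year 1984: gap = -2.0 × (5.59 - 4.1) = -2.98%, loss ≈ 23595 × 2.98/100 ≈ 703.
Year 1985: gap = -2.0 × (9.11 - 4.1) = -10.02%, loss ≈ 23595 × 10.02/100 ≈ 2364.
Year 1986: gap = -2.0 × (7.52 - 4.1) = -6.84%, loss ≈ 23595 × 6.84/100 ≈ 1614.
Year 1987: gap = -2.0 × (9.19 - 4.1) = -10.18%, loss ≈ 23595 × 10.18/100 ≈ 2402.
Total lost output = 703 + 2364 + 1614 + 2402 = 7083 billion.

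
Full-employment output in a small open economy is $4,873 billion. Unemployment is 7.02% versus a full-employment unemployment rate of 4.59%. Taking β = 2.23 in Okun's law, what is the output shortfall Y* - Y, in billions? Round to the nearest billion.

$264 billion

Output gap = -2.23 × (7.02 - 4.59) = -2.23 × 2.43 = -5.4189%.
Actual GDP ≈ 4873 × 0.945811 ≈ 4609 billion, so the shortfall is 4873 - 4609 = 264 billion.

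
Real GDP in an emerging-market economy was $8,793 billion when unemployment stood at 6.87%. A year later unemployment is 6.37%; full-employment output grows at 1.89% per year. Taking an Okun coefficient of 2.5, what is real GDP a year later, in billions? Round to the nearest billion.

Δu = 6.37 - 6.87 = -0.5 points.
Okun's law (growth form): g_Y = g_Y* - β × Δu = 1.89 - 2.5 × (-0.50) = 1.89 + 1.25 = 3.14%.
Real GDP in the next year = 8793 × (1 + 3.14/100) = 8793 × 1.0314 ≈ 9069 billion.

$9,069 billion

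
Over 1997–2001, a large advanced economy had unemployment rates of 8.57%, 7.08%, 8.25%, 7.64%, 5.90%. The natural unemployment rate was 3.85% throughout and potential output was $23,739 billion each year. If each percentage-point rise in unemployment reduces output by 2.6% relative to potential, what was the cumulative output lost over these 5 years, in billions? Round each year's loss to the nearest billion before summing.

$11,227 billion

Year 1997: gap = -2.6 × (8.57 - 3.85) = -12.272%, loss ≈ 23739 × 12.272/100 ≈ 2913.
Year 1998: gap = -2.6 × (7.08 - 3.85) = -8.398%, loss ≈ 23739 × 8.398/100 ≈ 1994.
Year 1999: gap = -2.6 × (8.25 - 3.85) = -11.44%, loss ≈ 23739 × 11.44/100 ≈ 2716.
Year 2000: gap = -2.6 × (7.64 - 3.85) = -9.854%, loss ≈ 23739 × 9.854/100 ≈ 2339.
Year 2001: gap = -2.6 × (5.9 - 3.85) = -5.33%, loss ≈ 23739 × 5.33/100 ≈ 1265.
Total lost output = 2913 + 1994 + 2716 + 2339 + 1265 = 11227 billion.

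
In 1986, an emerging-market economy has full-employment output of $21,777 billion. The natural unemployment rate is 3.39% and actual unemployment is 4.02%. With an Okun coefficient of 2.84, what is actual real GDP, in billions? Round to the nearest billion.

Unemployment gap = 4.02 - 3.39 = 0.63 points, so the output gap is -2.84 × 0.63 = -1.7892%.
Actual GDP = 21777 × (1 - 1.7892/100) = 21777 × 0.982108 ≈ 21387 billion.

$21,387 billion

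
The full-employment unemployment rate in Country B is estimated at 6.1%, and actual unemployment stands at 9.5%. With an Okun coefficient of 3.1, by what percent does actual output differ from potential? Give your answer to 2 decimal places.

-10.54%

The unemployment gap is 9.5 - 6.1 = 3.4 percentage points.
Okun's law gives an output gap of -3.1 × 3.4 = -10.54%, i.e. 10.54% below potential.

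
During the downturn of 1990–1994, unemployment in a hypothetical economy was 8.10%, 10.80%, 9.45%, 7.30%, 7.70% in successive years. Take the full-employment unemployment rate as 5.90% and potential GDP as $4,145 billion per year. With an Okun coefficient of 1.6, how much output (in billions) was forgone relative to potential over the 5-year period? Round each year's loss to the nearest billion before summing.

Year 1990: gap = -1.6 × (8.1 - 5.9) = -3.52%, loss ≈ 4145 × 3.52/100 ≈ 146.
Year 1991: gap = -1.6 × (10.8 - 5.9) = -7.84%, loss ≈ 4145 × 7.84/100 ≈ 325.
Year 1992: gap = -1.6 × (9.45 - 5.9) = -5.68%, loss ≈ 4145 × 5.68/100 ≈ 235.
Year 1993: gap = -1.6 × (7.3 - 5.9) = -2.24%, loss ≈ 4145 × 2.24/100 ≈ 93.
Year 1994: gap = -1.6 × (7.7 - 5.9) = -2.88%, loss ≈ 4145 × 2.88/100 ≈ 119.
Total lost output = 146 + 325 + 235 + 93 + 119 = 918 billion.

$918 billion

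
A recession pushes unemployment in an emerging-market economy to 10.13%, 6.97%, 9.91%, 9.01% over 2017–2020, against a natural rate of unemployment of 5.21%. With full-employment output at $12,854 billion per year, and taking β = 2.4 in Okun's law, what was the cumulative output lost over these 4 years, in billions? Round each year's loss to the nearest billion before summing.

Year 2017: gap = -2.4 × (10.13 - 5.21) = -11.808%, loss ≈ 12854 × 11.808/100 ≈ 1518.
Year 2018: gap = -2.4 × (6.97 - 5.21) = -4.224%, loss ≈ 12854 × 4.224/100 ≈ 543.
Year 2019: gap = -2.4 × (9.91 - 5.21) = -11.28%, loss ≈ 12854 × 11.28/100 ≈ 1450.
Year 2020: gap = -2.4 × (9.01 - 5.21) = -9.12%, loss ≈ 12854 × 9.12/100 ≈ 1172.
Total lost output = 1518 + 543 + 1450 + 1172 = 4683 billion.

$4,683 billion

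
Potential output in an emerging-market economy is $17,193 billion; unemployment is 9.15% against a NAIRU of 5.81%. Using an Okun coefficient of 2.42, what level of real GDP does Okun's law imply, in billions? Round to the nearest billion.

Unemployment gap = 9.15 - 5.81 = 3.34 points, so the output gap is -2.42 × 3.34 = -8.0828%.
Actual GDP = 17193 × (1 - 8.0828/100) = 17193 × 0.919172 ≈ 15803 billion.

$15,803 billion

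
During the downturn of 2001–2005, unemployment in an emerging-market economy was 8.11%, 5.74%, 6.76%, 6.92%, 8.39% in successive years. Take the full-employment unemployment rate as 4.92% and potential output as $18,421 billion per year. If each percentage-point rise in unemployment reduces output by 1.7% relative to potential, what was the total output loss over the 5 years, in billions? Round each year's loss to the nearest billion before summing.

$3,545 billion

Year 2001: gap = -1.7 × (8.11 - 4.92) = -5.423%, loss ≈ 18421 × 5.423/100 ≈ 999.
Year 2002: gap = -1.7 × (5.74 - 4.92) = -1.394%, loss ≈ 18421 × 1.394/100 ≈ 257.
Year 2003: gap = -1.7 × (6.76 - 4.92) = -3.128%, loss ≈ 18421 × 3.128/100 ≈ 576.
Year 2004: gap = -1.7 × (6.92 - 4.92) = -3.4%, loss ≈ 18421 × 3.4/100 ≈ 626.
Year 2005: gap = -1.7 × (8.39 - 4.92) = -5.899%, loss ≈ 18421 × 5.899/100 ≈ 1087.
Total lost output = 999 + 257 + 576 + 626 + 1087 = 3545 billion.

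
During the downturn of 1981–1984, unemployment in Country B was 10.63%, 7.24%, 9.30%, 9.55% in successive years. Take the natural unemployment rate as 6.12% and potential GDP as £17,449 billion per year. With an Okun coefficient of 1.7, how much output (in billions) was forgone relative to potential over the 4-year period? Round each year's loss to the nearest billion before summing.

£3,630 billion

Year 1981: gap = -1.7 × (10.63 - 6.12) = -7.667%, loss ≈ 17449 × 7.667/100 ≈ 1338.
Year 1982: gap = -1.7 × (7.24 - 6.12) = -1.904%, loss ≈ 17449 × 1.904/100 ≈ 332.
Year 1983: gap = -1.7 × (9.3 - 6.12) = -5.406%, loss ≈ 17449 × 5.406/100 ≈ 943.
Year 1984: gap = -1.7 × (9.55 - 6.12) = -5.831%, loss ≈ 17449 × 5.831/100 ≈ 1017.
Total lost output = 1338 + 332 + 943 + 1017 = 3630 billion.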